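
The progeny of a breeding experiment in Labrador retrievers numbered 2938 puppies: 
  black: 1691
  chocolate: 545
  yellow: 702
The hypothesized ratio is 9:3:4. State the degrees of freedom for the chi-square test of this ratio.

A goodness-of-fit test with 3 phenotype classes has df = 3 − 1 = 2.

2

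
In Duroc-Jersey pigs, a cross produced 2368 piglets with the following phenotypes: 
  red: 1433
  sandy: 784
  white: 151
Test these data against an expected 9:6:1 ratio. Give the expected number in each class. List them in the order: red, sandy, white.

Under the 9:6:1 hypothesis (Σ ratio = 16, N = 2368):
  red: 2368 × 9/16 = 1332
  sandy: 2368 × 6/16 = 888
  white: 2368 × 1/16 = 148

1332, 888, 148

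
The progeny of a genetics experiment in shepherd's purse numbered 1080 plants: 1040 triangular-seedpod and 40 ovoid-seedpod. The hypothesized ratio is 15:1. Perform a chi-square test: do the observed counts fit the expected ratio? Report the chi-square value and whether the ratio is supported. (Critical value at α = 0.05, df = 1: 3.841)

11.951; not consistent

Expected counts for N = 1080 under a 15:1 ratio (total parts = 16):
  triangular-seedpod: 1080 × 15/16 = 1012.5
  ovoid-seedpod: 1080 × 1/16 = 67.5
χ² = Σ (O − E)² / E
  triangular-seedpod: (1040 − 1012.5)² / 1012.5 = 0.7469
  ovoid-seedpod: (40 − 67.5)² / 67.5 = 11.2037
χ² = 0.7469 + 11.2037 = 11.9506 ≈ 11.951
Degrees of freedom = 2 − 1 = 1; critical value at α = 0.05 is 3.841.
Since 11.951 > 3.841, we reject the null hypothesis — the data do not fit the 15:1 ratio.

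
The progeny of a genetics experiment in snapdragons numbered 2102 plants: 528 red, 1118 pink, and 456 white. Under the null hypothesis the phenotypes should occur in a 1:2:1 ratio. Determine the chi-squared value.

Under the 1:2:1 hypothesis (Σ ratio = 4, N = 2102):
  red: 2102 × 1/4 = 525.5
  pink: 2102 × 2/4 = 1051
  white: 2102 × 1/4 = 525.5
χ² = Σ (O − E)² / E
  red: (528 − 525.5)² / 525.5 = 0.0119
  pink: (1118 − 1051)² / 1051 = 4.2712
  white: (456 − 525.5)² / 525.5 = 9.1917
χ² = 0.0119 + 4.2712 + 9.1917 = 13.4748 ≈ 13.475

13.475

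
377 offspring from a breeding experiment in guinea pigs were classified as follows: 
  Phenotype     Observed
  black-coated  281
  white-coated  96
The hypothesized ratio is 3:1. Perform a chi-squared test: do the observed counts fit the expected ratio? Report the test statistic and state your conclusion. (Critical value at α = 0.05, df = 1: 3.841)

0.043; consistent

Total ratio parts = 4. Expected numbers out of 377:
  black-coated: 377 × 3/4 = 282.75
  white-coated: 377 × 1/4 = 94.25
χ² = Σ (O − E)² / E
  black-coated: (281 − 282.75)² / 282.75 = 0.0108
  white-coated: (96 − 94.25)² / 94.25 = 0.0325
χ² = 0.0108 + 0.0325 = 0.0433 ≈ 0.043
Degrees of freedom = 2 − 1 = 1; critical value at α = 0.05 is 3.841.
Since 0.043 < 3.841, we fail to reject the null hypothesis — the data are consistent with the 3:1 ratio.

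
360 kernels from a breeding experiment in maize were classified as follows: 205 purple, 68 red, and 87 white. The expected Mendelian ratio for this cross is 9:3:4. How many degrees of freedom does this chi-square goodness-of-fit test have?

2

A goodness-of-fit test with 3 phenotype classes has df = 3 − 1 = 2.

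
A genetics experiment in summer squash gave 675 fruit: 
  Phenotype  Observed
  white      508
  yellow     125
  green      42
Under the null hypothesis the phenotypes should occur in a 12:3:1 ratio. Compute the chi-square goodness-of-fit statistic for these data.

The 12:3:1 ratio has 16 parts, so with N = 675 the expected counts are:
  white: 675 × 12/16 = 506.25
  yellow: 675 × 3/16 = 126.5625
  green: 675 × 1/16 = 42.1875
χ² = Σ (O − E)² / E
  white: (508 − 506.25)² / 506.25 = 0.0060
  yellow: (125 − 126.5625)² / 126.5625 = 0.0193
  green: (42 − 42.1875)² / 42.1875 = 0.0008
χ² = 0.0060 + 0.0193 + 0.0008 = 0.0261 ≈ 0.026

0.026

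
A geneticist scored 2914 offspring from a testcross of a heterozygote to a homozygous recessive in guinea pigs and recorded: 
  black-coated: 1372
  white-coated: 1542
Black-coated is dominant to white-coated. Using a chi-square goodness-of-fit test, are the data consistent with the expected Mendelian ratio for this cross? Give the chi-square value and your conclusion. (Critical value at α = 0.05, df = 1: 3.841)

A testcross of a heterozygote (Aa × aa) gives a 1:1 phenotypic ratio.
Expected counts for N = 2914 under a 1:1 ratio (total parts = 2):
  black-coated: 2914 × 1/2 = 1457
  white-coated: 2914 × 1/2 = 1457
χ² = Σ (O − E)² / E
  black-coated: (1372 − 1457)² / 1457 = 4.9588
  white-coated: (1542 − 1457)² / 1457 = 4.9588
χ² = 4.9588 + 4.9588 = 9.9176 ≈ 9.918
Degrees of freedom = 2 − 1 = 1; critical value at α = 0.05 is 3.841.
Since 9.918 > 3.841, we reject the null hypothesis — the data do not fit the 1:1 ratio.

9.918; not consistent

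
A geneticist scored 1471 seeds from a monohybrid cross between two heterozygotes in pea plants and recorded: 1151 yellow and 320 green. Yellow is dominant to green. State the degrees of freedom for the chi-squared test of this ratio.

1

For a monohybrid cross between heterozygotes with complete dominance, the expected phenotypic ratio is 3:1.
A goodness-of-fit test with 2 phenotype classes has df = 2 − 1 = 1.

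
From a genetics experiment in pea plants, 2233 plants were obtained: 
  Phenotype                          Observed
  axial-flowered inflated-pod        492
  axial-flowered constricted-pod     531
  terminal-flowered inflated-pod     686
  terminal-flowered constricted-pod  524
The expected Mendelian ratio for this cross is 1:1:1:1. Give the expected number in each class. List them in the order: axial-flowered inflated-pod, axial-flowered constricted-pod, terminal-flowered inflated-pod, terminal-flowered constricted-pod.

558.25, 558.25, 558.25, 558.25

Expected counts for N = 2233 under a 1:1:1:1 ratio (total parts = 4):
  axial-flowered inflated-pod: 2233 × 1/4 = 558.25
  axial-flowered constricted-pod: 2233 × 1/4 = 558.25
  terminal-flowered inflated-pod: 2233 × 1/4 = 558.25
  terminal-flowered constricted-pod: 2233 × 1/4 = 558.25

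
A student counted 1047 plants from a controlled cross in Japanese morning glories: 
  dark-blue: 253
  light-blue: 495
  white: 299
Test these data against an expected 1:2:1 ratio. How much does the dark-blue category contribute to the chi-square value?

0.293

Under the 1:2:1 hypothesis (Σ ratio = 4, N = 1047):
  dark-blue: 1047 × 1/4 = 261.75
  light-blue: 1047 × 2/4 = 523.5
  white: 1047 × 1/4 = 261.75
Contribution of dark-blue: (253 − 261.75)² / 261.75 = 0.2925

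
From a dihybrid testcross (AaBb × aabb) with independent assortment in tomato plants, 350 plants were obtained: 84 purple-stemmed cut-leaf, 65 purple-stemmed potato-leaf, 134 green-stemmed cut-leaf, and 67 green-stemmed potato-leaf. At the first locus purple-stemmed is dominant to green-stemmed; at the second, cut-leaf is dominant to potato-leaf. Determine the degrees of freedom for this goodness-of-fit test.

3

A dihybrid testcross with independent assortment gives a 1:1:1:1 ratio.
A goodness-of-fit test with 4 phenotype classes has df = 4 − 1 = 3.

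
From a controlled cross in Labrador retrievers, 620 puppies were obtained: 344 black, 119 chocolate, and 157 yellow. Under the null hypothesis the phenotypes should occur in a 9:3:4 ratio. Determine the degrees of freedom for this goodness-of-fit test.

A goodness-of-fit test with 3 phenotype classes has df = 3 − 1 = 2.

2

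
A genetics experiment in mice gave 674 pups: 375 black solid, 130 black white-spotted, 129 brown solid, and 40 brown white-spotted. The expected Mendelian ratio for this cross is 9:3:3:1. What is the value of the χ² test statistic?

0.311

Under the 9:3:3:1 hypothesis (Σ ratio = 16, N = 674):
  black solid: 674 × 9/16 = 379.125
  black white-spotted: 674 × 3/16 = 126.375
  brown solid: 674 × 3/16 = 126.375
  brown white-spotted: 674 × 1/16 = 42.125
χ² = Σ (O − E)² / E
  black solid: (375 − 379.125)² / 379.125 = 0.0449
  black white-spotted: (130 − 126.375)² / 126.375 = 0.1040
  brown solid: (129 − 126.375)² / 126.375 = 0.0545
  brown white-spotted: (40 − 42.125)² / 42.125 = 0.1072
χ² = 0.0449 + 0.1040 + 0.0545 + 0.1072 = 0.3106 ≈ 0.311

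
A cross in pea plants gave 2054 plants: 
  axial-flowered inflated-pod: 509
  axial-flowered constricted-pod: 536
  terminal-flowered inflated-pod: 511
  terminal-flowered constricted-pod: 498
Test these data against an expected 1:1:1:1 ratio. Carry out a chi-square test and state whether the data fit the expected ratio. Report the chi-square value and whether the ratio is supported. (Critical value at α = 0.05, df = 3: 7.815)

Total ratio parts = 4. Expected numbers out of 2054:
  axial-flowered inflated-pod: 2054 × 1/4 = 513.5
  axial-flowered constricted-pod: 2054 × 1/4 = 513.5
  terminal-flowered inflated-pod: 2054 × 1/4 = 513.5
  terminal-flowered constricted-pod: 2054 × 1/4 = 513.5
χ² = Σ (O − E)² / E
  axial-flowered inflated-pod: (509 − 513.5)² / 513.5 = 0.0394
  axial-flowered constricted-pod: (536 − 513.5)² / 513.5 = 0.9859
  terminal-flowered inflated-pod: (511 − 513.5)² / 513.5 = 0.0122
  terminal-flowered constricted-pod: (498 − 513.5)² / 513.5 = 0.4679
χ² = 0.0394 + 0.9859 + 0.0122 + 0.4679 = 1.5054 ≈ 1.505
Degrees of freedom = 4 − 1 = 3; critical value at α = 0.05 is 7.815.
Since 1.505 < 7.815, we fail to reject the null hypothesis — the data are consistent with the 1:1:1:1 ratio.

1.505; consistent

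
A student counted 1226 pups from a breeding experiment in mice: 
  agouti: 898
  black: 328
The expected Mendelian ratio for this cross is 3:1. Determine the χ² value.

The 3:1 ratio has 4 parts, so with N = 1226 the expected counts are:
  agouti: 1226 × 3/4 = 919.5
  black: 1226 × 1/4 = 306.5
χ² = Σ (O − E)² / E
  agouti: (898 − 919.5)² / 919.5 = 0.5027
  black: (328 − 306.5)² / 306.5 = 1.5082
χ² = 0.5027 + 1.5082 = 2.0109 ≈ 2.011

2.011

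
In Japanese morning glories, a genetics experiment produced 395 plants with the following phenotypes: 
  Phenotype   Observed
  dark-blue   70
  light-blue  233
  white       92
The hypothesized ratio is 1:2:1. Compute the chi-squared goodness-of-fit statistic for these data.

Under the 1:2:1 hypothesis (Σ ratio = 4, N = 395):
  dark-blue: 395 × 1/4 = 98.75
  light-blue: 395 × 2/4 = 197.5
  white: 395 × 1/4 = 98.75
χ² = Σ (O − E)² / E
  dark-blue: (70 − 98.75)² / 98.75 = 8.3703
  light-blue: (233 − 197.5)² / 197.5 = 6.3810
  white: (92 − 98.75)² / 98.75 = 0.4614
χ² = 8.3703 + 6.3810 + 0.4614 = 15.2127 ≈ 15.213

15.213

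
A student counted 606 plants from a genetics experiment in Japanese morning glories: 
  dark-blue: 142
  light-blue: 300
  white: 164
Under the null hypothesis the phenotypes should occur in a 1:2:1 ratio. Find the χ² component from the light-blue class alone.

Under the 1:2:1 hypothesis (Σ ratio = 4, N = 606):
  dark-blue: 606 × 1/4 = 151.5
  light-blue: 606 × 2/4 = 303
  white: 606 × 1/4 = 151.5
Contribution of light-blue: (300 − 303)² / 303 = 0.0297

0.030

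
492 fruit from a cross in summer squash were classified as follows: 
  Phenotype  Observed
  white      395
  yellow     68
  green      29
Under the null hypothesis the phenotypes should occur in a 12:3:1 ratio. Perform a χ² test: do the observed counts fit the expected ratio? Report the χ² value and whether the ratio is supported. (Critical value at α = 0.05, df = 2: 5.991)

8.306; not consistent

The 12:3:1 ratio has 16 parts, so with N = 492 the expected counts are:
  white: 492 × 12/16 = 369
  yellow: 492 × 3/16 = 92.25
  green: 492 × 1/16 = 30.75
χ² = Σ (O − E)² / E
  white: (395 − 369)² / 369 = 1.8320
  yellow: (68 − 92.25)² / 92.25 = 6.3747
  green: (29 − 30.75)² / 30.75 = 0.0996
χ² = 1.8320 + 6.3747 + 0.0996 = 8.3063 ≈ 8.306
Degrees of freedom = 3 − 1 = 2; critical value at α = 0.05 is 5.991.
Since 8.306 > 5.991, we reject the null hypothesis — the data do not fit the 12:3:1 ratio.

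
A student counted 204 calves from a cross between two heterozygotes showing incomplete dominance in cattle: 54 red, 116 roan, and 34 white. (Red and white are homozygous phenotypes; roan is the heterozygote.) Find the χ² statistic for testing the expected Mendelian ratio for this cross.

7.765

With incomplete dominance, a heterozygote × heterozygote cross gives a 1:2:1 phenotypic ratio.
Total ratio parts = 4. Expected numbers out of 204:
  red: 204 × 1/4 = 51
  roan: 204 × 2/4 = 102
  white: 204 × 1/4 = 51
χ² = Σ (O − E)² / E
  red: (54 − 51)² / 51 = 0.1765
  roan: (116 − 102)² / 102 = 1.9216
  white: (34 − 51)² / 51 = 5.6667
χ² = 0.1765 + 1.9216 + 5.6667 = 7.7648 ≈ 7.765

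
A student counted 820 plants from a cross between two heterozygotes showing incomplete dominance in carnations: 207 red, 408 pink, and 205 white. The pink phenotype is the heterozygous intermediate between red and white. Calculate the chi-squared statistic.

With incomplete dominance, a heterozygote × heterozygote cross gives a 1:2:1 phenotypic ratio.
Total ratio parts = 4. Expected numbers out of 820:
  red: 820 × 1/4 = 205
  pink: 820 × 2/4 = 410
  white: 820 × 1/4 = 205
χ² = Σ (O − E)² / E
  red: (207 − 205)² / 205 = 0.0195
  pink: (408 − 410)² / 410 = 0.0098
  white: (205 − 205)² / 205 = 0.0000
χ² = 0.0195 + 0.0098 + 0.0000 = 0.0293 ≈ 0.029

0.029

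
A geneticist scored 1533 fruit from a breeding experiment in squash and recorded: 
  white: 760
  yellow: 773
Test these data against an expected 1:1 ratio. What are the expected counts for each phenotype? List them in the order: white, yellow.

Total ratio parts = 2. Expected numbers out of 1533:
  white: 1533 × 1/2 = 766.5
  yellow: 1533 × 1/2 = 766.5

766.5, 766.5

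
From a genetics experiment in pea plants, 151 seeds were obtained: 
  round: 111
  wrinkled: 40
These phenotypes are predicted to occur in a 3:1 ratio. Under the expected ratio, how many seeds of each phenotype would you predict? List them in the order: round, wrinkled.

113.25, 37.75

The 3:1 ratio has 4 parts, so with N = 151 the expected counts are:
  round: 151 × 3/4 = 113.25
  wrinkled: 151 × 1/4 = 37.75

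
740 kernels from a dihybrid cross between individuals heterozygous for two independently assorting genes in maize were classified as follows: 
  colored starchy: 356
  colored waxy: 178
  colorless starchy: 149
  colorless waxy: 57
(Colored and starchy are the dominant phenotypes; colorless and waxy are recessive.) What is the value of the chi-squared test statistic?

A dihybrid F₂ with independent assortment and complete dominance at both loci gives a 9:3:3:1 phenotypic ratio.
Total ratio parts = 16. Expected numbers out of 740:
  colored starchy: 740 × 9/16 = 416.25
  colored waxy: 740 × 3/16 = 138.75
  colorless starchy: 740 × 3/16 = 138.75
  colorless waxy: 740 × 1/16 = 46.25
χ² = Σ (O − E)² / E
  colored starchy: (356 − 416.25)² / 416.25 = 8.7209
  colored waxy: (178 − 138.75)² / 138.75 = 11.1032
  colorless starchy: (149 − 138.75)² / 138.75 = 0.7572
  colorless waxy: (57 − 46.25)² / 46.25 = 2.4986
χ² = 8.7209 + 11.1032 + 0.7572 + 2.4986 = 23.0799 ≈ 23.080

23.080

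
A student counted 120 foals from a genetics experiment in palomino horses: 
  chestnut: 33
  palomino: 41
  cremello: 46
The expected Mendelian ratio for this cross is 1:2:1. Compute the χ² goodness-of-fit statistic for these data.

The 1:2:1 ratio has 4 parts, so with N = 120 the expected counts are:
  chestnut: 120 × 1/4 = 30
  palomino: 120 × 2/4 = 60
  cremello: 120 × 1/4 = 30
χ² = Σ (O − E)² / E
  chestnut: (33 − 30)² / 30 = 0.3000
  palomino: (41 − 60)² / 60 = 6.0167
  cremello: (46 − 30)² / 30 = 8.5333
χ² = 0.3000 + 6.0167 + 8.5333 = 14.850

14.850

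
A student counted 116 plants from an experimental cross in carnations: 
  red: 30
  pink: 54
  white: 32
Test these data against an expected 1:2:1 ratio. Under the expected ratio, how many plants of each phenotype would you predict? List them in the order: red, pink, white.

Under the 1:2:1 hypothesis (Σ ratio = 4, N = 116):
  red: 116 × 1/4 = 29
  pink: 116 × 2/4 = 58
  white: 116 × 1/4 = 29

29, 58, 29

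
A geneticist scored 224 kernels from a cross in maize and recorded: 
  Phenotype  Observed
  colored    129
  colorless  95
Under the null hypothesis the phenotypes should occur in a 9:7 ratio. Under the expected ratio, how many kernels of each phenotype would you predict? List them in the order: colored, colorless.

126, 98

Expected counts for N = 224 under a 9:7 ratio (total parts = 16):
  colored: 224 × 9/16 = 126
  colorless: 224 × 7/16 = 98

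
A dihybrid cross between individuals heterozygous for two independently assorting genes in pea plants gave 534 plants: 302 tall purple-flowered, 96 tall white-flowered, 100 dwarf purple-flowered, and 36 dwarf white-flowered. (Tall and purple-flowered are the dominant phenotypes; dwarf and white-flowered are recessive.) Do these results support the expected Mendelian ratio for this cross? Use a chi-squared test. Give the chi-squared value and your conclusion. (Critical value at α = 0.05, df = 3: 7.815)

A dihybrid F₂ with independent assortment and complete dominance at both loci gives a 9:3:3:1 phenotypic ratio.
The 9:3:3:1 ratio has 16 parts, so with N = 534 the expected counts are:
  tall purple-flowered: 534 × 9/16 = 300.375
  tall white-flowered: 534 × 3/16 = 100.125
  dwarf purple-flowered: 534 × 3/16 = 100.125
  dwarf white-flowered: 534 × 1/16 = 33.375
χ² = Σ (O − E)² / E
  tall purple-flowered: (302 − 300.375)² / 300.375 = 0.0088
  tall white-flowered: (96 − 100.125)² / 100.125 = 0.1699
  dwarf purple-flowered: (100 − 100.125)² / 100.125 = 0.0002
  dwarf white-flowered: (36 − 33.375)² / 33.375 = 0.2065
χ² = 0.0088 + 0.1699 + 0.0002 + 0.2065 = 0.3854 ≈ 0.385
Degrees of freedom = 4 − 1 = 3; critical value at α = 0.05 is 7.815.
Since 0.385 < 7.815, we fail to reject the null hypothesis — the data are consistent with the 9:3:3:1 ratio.

0.385; consistent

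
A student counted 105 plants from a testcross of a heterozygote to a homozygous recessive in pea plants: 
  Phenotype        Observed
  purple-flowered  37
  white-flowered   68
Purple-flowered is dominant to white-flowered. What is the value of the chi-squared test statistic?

9.152

A testcross of a heterozygote (Aa × aa) gives a 1:1 phenotypic ratio.
The 1:1 ratio has 2 parts, so with N = 105 the expected counts are:
  purple-flowered: 105 × 1/2 = 52.5
  white-flowered: 105 × 1/2 = 52.5
χ² = Σ (O − E)² / E
  purple-flowered: (37 − 52.5)² / 52.5 = 4.5762
  white-flowered: (68 − 52.5)² / 52.5 = 4.5762
χ² = 4.5762 + 4.5762 = 9.1524 ≈ 9.152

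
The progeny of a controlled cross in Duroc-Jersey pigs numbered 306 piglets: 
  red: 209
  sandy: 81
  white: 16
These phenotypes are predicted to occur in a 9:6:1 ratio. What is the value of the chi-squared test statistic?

Total ratio parts = 16. Expected numbers out of 306:
  red: 306 × 9/16 = 172.125
  sandy: 306 × 6/16 = 114.75
  white: 306 × 1/16 = 19.125
χ² = Σ (O − E)² / E
  red: (209 − 172.125)² / 172.125 = 7.8999
  sandy: (81 − 114.75)² / 114.75 = 9.9265
  white: (16 − 19.125)² / 19.125 = 0.5106
χ² = 7.8999 + 9.9265 + 0.5106 = 18.337

18.337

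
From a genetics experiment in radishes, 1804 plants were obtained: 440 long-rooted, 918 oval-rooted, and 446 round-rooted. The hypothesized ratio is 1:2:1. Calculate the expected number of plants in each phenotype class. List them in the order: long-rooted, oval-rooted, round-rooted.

451, 902, 451

Under the 1:2:1 hypothesis (Σ ratio = 4, N = 1804):
  long-rooted: 1804 × 1/4 = 451
  oval-rooted: 1804 × 2/4 = 902
  round-rooted: 1804 × 1/4 = 451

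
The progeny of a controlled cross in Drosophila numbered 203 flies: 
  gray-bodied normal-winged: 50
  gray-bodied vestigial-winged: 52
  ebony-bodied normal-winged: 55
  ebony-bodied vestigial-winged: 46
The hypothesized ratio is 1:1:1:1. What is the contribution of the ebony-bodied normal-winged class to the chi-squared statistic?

0.356

Expected counts for N = 203 under a 1:1:1:1 ratio (total parts = 4):
  gray-bodied normal-winged: 203 × 1/4 = 50.75
  gray-bodied vestigial-winged: 203 × 1/4 = 50.75
  ebony-bodied normal-winged: 203 × 1/4 = 50.75
  ebony-bodied vestigial-winged: 203 × 1/4 = 50.75
Contribution of ebony-bodied normal-winged: (55 − 50.75)² / 50.75 = 0.3559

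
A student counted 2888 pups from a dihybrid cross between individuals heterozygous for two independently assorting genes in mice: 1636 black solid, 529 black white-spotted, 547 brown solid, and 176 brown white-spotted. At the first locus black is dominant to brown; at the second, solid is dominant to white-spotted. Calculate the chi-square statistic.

0.538

A dihybrid F₂ with independent assortment and complete dominance at both loci gives a 9:3:3:1 phenotypic ratio.
The 9:3:3:1 ratio has 16 parts, so with N = 2888 the expected counts are:
  black solid: 2888 × 9/16 = 1624.5
  black white-spotted: 2888 × 3/16 = 541.5
  brown solid: 2888 × 3/16 = 541.5
  brown white-spotted: 2888 × 1/16 = 180.5
χ² = Σ (O − E)² / E
  black solid: (1636 − 1624.5)² / 1624.5 = 0.0814
  black white-spotted: (529 − 541.5)² / 541.5 = 0.2886
  brown solid: (547 − 541.5)² / 541.5 = 0.0559
  brown white-spotted: (176 − 180.5)² / 180.5 = 0.1122
χ² = 0.0814 + 0.2886 + 0.0559 + 0.1122 = 0.5381 ≈ 0.538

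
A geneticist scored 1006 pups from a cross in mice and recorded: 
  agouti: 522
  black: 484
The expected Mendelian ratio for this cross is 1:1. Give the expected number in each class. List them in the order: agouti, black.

503, 503

Total ratio parts = 2. Expected numbers out of 1006:
  agouti: 1006 × 1/2 = 503
  black: 1006 × 1/2 = 503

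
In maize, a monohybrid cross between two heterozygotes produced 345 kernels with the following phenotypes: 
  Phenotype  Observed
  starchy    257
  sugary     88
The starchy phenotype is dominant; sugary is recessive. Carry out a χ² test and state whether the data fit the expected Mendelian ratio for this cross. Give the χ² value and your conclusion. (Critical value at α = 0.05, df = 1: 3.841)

0.047; consistent

For a monohybrid cross between heterozygotes with complete dominance, the expected phenotypic ratio is 3:1.
Under the 3:1 hypothesis (Σ ratio = 4, N = 345):
  starchy: 345 × 3/4 = 258.75
  sugary: 345 × 1/4 = 86.25
χ² = Σ (O − E)² / E
  starchy: (257 − 258.75)² / 258.75 = 0.0118
  sugary: (88 − 86.25)² / 86.25 = 0.0355
χ² = 0.0118 + 0.0355 = 0.0473 ≈ 0.047
Degrees of freedom = 2 − 1 = 1; critical value at α = 0.05 is 3.841.
Since 0.047 < 3.841, we fail to reject the null hypothesis — the data are consistent with the 3:1 ratio.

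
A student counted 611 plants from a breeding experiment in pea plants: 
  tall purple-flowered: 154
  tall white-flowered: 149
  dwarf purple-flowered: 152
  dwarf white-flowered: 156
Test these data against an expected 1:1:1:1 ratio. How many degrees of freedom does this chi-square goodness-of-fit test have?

3

A goodness-of-fit test with 4 phenotype classes has df = 4 − 1 = 3.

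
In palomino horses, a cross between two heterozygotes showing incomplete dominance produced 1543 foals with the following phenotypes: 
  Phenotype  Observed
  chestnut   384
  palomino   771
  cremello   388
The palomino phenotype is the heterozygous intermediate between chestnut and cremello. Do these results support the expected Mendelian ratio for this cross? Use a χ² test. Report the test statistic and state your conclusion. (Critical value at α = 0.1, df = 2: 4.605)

0.021; consistent

With incomplete dominance, a heterozygote × heterozygote cross gives a 1:2:1 phenotypic ratio.
Under the 1:2:1 hypothesis (Σ ratio = 4, N = 1543):
  chestnut: 1543 × 1/4 = 385.75
  palomino: 1543 × 2/4 = 771.5
  cremello: 1543 × 1/4 = 385.75
χ² = Σ (O − E)² / E
  chestnut: (384 − 385.75)² / 385.75 = 0.0079
  palomino: (771 − 771.5)² / 771.5 = 0.0003
  cremello: (388 − 385.75)² / 385.75 = 0.0131
χ² = 0.0079 + 0.0003 + 0.0131 = 0.0213 ≈ 0.021
Degrees of freedom = 3 − 1 = 2; critical value at α = 0.1 is 4.605.
Since 0.021 < 4.605, we fail to reject the null hypothesis — the data are consistent with the 1:2:1 ratio.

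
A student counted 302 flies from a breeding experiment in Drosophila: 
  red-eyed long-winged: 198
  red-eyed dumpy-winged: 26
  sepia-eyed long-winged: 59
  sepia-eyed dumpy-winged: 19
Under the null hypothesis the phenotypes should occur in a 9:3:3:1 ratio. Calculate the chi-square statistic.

21.320

Expected counts for N = 302 under a 9:3:3:1 ratio (total parts = 16):
  red-eyed long-winged: 302 × 9/16 = 169.875
  red-eyed dumpy-winged: 302 × 3/16 = 56.625
  sepia-eyed long-winged: 302 × 3/16 = 56.625
  sepia-eyed dumpy-winged: 302 × 1/16 = 18.875
χ² = Σ (O − E)² / E
  red-eyed long-winged: (198 − 169.875)² / 169.875 = 4.6565
  red-eyed dumpy-winged: (26 − 56.625)² / 56.625 = 16.5632
  sepia-eyed long-winged: (59 − 56.625)² / 56.625 = 0.0996
  sepia-eyed dumpy-winged: (19 − 18.875)² / 18.875 = 0.0008
χ² = 4.6565 + 16.5632 + 0.0996 + 0.0008 = 21.3201 ≈ 21.320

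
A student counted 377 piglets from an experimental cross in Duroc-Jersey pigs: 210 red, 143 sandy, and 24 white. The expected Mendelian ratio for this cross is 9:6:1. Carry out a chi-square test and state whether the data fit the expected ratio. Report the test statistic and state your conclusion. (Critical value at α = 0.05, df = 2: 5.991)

0.047; consistent

The 9:6:1 ratio has 16 parts, so with N = 377 the expected counts are:
  red: 377 × 9/16 = 212.0625
  sandy: 377 × 6/16 = 141.375
  white: 377 × 1/16 = 23.5625
χ² = Σ (O − E)² / E
  red: (210 − 212.0625)² / 212.0625 = 0.0201
  sandy: (143 − 141.375)² / 141.375 = 0.0187
  white: (24 − 23.5625)² / 23.5625 = 0.0081
χ² = 0.0201 + 0.0187 + 0.0081 = 0.0469 ≈ 0.047
Degrees of freedom = 3 − 1 = 2; critical value at α = 0.05 is 5.991.
Since 0.047 < 5.991, we fail to reject the null hypothesis — the data are consistent with the 9:6:1 ratio.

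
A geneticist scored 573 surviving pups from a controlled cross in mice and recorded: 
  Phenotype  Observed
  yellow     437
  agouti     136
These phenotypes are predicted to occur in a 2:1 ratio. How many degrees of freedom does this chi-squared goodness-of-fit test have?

A goodness-of-fit test with 2 phenotype classes has df = 2 − 1 = 1.

1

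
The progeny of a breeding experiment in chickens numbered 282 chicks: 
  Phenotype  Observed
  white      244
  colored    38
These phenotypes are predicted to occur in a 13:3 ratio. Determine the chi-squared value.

Under the 13:3 hypothesis (Σ ratio = 16, N = 282):
  white: 282 × 13/16 = 229.125
  colored: 282 × 3/16 = 52.875
χ² = Σ (O − E)² / E
  white: (244 − 229.125)² / 229.125 = 0.9657
  colored: (38 − 52.875)² / 52.875 = 4.1847
χ² = 0.9657 + 4.1847 = 5.1504 ≈ 5.150

5.150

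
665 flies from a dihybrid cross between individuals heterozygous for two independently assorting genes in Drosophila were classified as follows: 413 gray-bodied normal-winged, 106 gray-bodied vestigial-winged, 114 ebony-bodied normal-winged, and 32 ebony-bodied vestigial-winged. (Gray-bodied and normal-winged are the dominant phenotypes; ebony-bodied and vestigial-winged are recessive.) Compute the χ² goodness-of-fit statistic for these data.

A dihybrid F₂ with independent assortment and complete dominance at both loci gives a 9:3:3:1 phenotypic ratio.
Expected counts for N = 665 under a 9:3:3:1 ratio (total parts = 16):
  gray-bodied normal-winged: 665 × 9/16 = 374.0625
  gray-bodied vestigial-winged: 665 × 3/16 = 124.6875
  ebony-bodied normal-winged: 665 × 3/16 = 124.6875
  ebony-bodied vestigial-winged: 665 × 1/16 = 41.5625
χ² = Σ (O − E)² / E
  gray-bodied normal-winged: (413 − 374.0625)² / 374.0625 = 4.0531
  gray-bodied vestigial-winged: (106 − 124.6875)² / 124.6875 = 2.8008
  ebony-bodied normal-winged: (114 − 124.6875)² / 124.6875 = 0.9161
  ebony-bodied vestigial-winged: (32 − 41.5625)² / 41.5625 = 2.2001
χ² = 4.0531 + 2.8008 + 0.9161 + 2.2001 = 9.9701 ≈ 9.970

9.970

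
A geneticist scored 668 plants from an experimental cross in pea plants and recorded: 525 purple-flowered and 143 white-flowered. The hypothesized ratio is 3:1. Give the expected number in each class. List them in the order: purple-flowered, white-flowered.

Expected counts for N = 668 under a 3:1 ratio (total parts = 4):
  purple-flowered: 668 × 3/4 = 501
  white-flowered: 668 × 1/4 = 167

501, 167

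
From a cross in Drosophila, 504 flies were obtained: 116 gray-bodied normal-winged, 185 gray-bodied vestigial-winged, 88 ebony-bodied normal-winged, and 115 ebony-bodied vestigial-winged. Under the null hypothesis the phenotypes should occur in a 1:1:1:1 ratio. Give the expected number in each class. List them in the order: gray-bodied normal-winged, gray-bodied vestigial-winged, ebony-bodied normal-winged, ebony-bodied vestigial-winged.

Expected counts for N = 504 under a 1:1:1:1 ratio (total parts = 4):
  gray-bodied normal-winged: 504 × 1/4 = 126
  gray-bodied vestigial-winged: 504 × 1/4 = 126
  ebony-bodied normal-winged: 504 × 1/4 = 126
  ebony-bodied vestigial-winged: 504 × 1/4 = 126

126, 126, 126, 126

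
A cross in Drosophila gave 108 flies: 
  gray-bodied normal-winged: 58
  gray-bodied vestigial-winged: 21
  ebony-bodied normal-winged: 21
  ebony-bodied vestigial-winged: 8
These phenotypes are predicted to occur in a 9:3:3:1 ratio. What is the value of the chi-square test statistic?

The 9:3:3:1 ratio has 16 parts, so with N = 108 the expected counts are:
  gray-bodied normal-winged: 108 × 9/16 = 60.75
  gray-bodied vestigial-winged: 108 × 3/16 = 20.25
  ebony-bodied normal-winged: 108 × 3/16 = 20.25
  ebony-bodied vestigial-winged: 108 × 1/16 = 6.75
χ² = Σ (O − E)² / E
  gray-bodied normal-winged: (58 − 60.75)² / 60.75 = 0.1245
  gray-bodied vestigial-winged: (21 − 20.25)² / 20.25 = 0.0278
  ebony-bodied normal-winged: (21 − 20.25)² / 20.25 = 0.0278
  ebony-bodied vestigial-winged: (8 − 6.75)² / 6.75 = 0.2315
χ² = 0.1245 + 0.0278 + 0.0278 + 0.2315 = 0.4116 ≈ 0.412

0.412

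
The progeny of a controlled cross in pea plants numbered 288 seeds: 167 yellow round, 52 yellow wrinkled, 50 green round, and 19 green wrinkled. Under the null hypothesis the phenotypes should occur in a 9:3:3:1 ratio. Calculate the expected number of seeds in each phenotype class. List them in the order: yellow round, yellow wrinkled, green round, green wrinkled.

Total ratio parts = 16. Expected numbers out of 288:
  yellow round: 288 × 9/16 = 162
  yellow wrinkled: 288 × 3/16 = 54
  green round: 288 × 3/16 = 54
  green wrinkled: 288 × 1/16 = 18

162, 54, 54, 18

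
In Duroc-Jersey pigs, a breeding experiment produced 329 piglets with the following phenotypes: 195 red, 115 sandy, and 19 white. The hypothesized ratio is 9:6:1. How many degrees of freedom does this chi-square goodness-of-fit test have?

A goodness-of-fit test with 3 phenotype classes has df = 3 − 1 = 2.

2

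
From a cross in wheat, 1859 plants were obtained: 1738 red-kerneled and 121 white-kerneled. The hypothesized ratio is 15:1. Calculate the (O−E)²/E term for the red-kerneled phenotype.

The 15:1 ratio has 16 parts, so with N = 1859 the expected counts are:
  red-kerneled: 1859 × 15/16 = 1742.8125
  white-kerneled: 1859 × 1/16 = 116.1875
Contribution of red-kerneled: (1738 − 1742.8125)² / 1742.8125 = 0.0133

0.013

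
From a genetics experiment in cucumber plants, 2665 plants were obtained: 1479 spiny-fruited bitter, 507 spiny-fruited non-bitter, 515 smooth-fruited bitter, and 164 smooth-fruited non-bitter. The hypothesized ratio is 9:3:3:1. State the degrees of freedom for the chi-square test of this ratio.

3

A goodness-of-fit test with 4 phenotype classes has df = 4 − 1 = 3.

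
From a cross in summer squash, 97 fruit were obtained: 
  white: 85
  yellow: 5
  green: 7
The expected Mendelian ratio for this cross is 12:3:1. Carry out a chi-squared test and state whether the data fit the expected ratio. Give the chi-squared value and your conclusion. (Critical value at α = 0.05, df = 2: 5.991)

Under the 12:3:1 hypothesis (Σ ratio = 16, N = 97):
  white: 97 × 12/16 = 72.75
  yellow: 97 × 3/16 = 18.1875
  green: 97 × 1/16 = 6.0625
χ² = Σ (O − E)² / E
  white: (85 − 72.75)² / 72.75 = 2.0627
  yellow: (5 − 18.1875)² / 18.1875 = 9.5621
  green: (7 − 6.0625)² / 6.0625 = 0.1450
χ² = 2.0627 + 9.5621 + 0.1450 = 11.7698 ≈ 11.770
Degrees of freedom = 3 − 1 = 2; critical value at α = 0.05 is 5.991.
Since 11.770 > 5.991, we reject the null hypothesis — the data do not fit the 12:3:1 ratio.

11.770; not consistent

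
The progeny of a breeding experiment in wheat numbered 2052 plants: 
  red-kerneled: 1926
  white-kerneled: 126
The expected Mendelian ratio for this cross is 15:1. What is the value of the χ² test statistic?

The 15:1 ratio has 16 parts, so with N = 2052 the expected counts are:
  red-kerneled: 2052 × 15/16 = 1923.75
  white-kerneled: 2052 × 1/16 = 128.25
χ² = Σ (O − E)² / E
  red-kerneled: (1926 − 1923.75)² / 1923.75 = 0.0026
  white-kerneled: (126 − 128.25)² / 128.25 = 0.0395
χ² = 0.0026 + 0.0395 = 0.0421 ≈ 0.042

0.042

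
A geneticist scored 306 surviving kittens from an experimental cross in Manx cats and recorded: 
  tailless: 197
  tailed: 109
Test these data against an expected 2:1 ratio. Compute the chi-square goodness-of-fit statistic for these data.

0.721

Total ratio parts = 3. Expected numbers out of 306:
  tailless: 306 × 2/3 = 204
  tailed: 306 × 1/3 = 102
χ² = Σ (O − E)² / E
  tailless: (197 − 204)² / 204 = 0.2402
  tailed: (109 − 102)² / 102 = 0.4804
χ² = 0.2402 + 0.4804 = 0.7206 ≈ 0.721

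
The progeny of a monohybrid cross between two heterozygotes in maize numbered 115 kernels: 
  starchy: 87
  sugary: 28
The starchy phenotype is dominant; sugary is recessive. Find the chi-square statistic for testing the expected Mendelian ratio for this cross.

0.026

For a monohybrid cross between heterozygotes with complete dominance, the expected phenotypic ratio is 3:1.
Expected counts for N = 115 under a 3:1 ratio (total parts = 4):
  starchy: 115 × 3/4 = 86.25
  sugary: 115 × 1/4 = 28.75
χ² = Σ (O − E)² / E
  starchy: (87 − 86.25)² / 86.25 = 0.0065
  sugary: (28 − 28.75)² / 28.75 = 0.0196
χ² = 0.0065 + 0.0196 = 0.0261 ≈ 0.026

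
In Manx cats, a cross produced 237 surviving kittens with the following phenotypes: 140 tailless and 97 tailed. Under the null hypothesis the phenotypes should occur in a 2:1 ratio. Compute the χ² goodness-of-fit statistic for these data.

Total ratio parts = 3. Expected numbers out of 237:
  tailless: 237 × 2/3 = 158
  tailed: 237 × 1/3 = 79
χ² = Σ (O − E)² / E
  tailless: (140 − 158)² / 158 = 2.0506
  tailed: (97 − 79)² / 79 = 4.1013
χ² = 2.0506 + 4.1013 = 6.1519 ≈ 6.152

6.152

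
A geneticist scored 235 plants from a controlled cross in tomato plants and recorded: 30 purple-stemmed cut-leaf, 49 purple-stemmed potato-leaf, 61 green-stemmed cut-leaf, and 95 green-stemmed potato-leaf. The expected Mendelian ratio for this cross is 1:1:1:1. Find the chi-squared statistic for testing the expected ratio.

38.140

Expected counts for N = 235 under a 1:1:1:1 ratio (total parts = 4):
  purple-stemmed cut-leaf: 235 × 1/4 = 58.75
  purple-stemmed potato-leaf: 235 × 1/4 = 58.75
  green-stemmed cut-leaf: 235 × 1/4 = 58.75
  green-stemmed potato-leaf: 235 × 1/4 = 58.75
χ² = Σ (O − E)² / E
  purple-stemmed cut-leaf: (30 − 58.75)² / 58.75 = 14.0691
  purple-stemmed potato-leaf: (49 − 58.75)² / 58.75 = 1.6181
  green-stemmed cut-leaf: (61 − 58.75)² / 58.75 = 0.0862
  green-stemmed potato-leaf: (95 − 58.75)² / 58.75 = 22.3670
χ² = 14.0691 + 1.6181 + 0.0862 + 22.3670 = 38.1404 ≈ 38.140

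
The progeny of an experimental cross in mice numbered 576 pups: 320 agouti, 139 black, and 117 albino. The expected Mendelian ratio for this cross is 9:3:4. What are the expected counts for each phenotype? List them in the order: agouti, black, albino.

324, 108, 144

Total ratio parts = 16. Expected numbers out of 576:
  agouti: 576 × 9/16 = 324
  black: 576 × 3/16 = 108
  albino: 576 × 4/16 = 144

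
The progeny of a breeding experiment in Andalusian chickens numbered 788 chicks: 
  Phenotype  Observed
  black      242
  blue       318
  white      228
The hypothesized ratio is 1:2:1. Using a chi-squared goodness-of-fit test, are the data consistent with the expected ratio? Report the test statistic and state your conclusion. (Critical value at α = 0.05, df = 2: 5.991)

Under the 1:2:1 hypothesis (Σ ratio = 4, N = 788):
  black: 788 × 1/4 = 197
  blue: 788 × 2/4 = 394
  white: 788 × 1/4 = 197
χ² = Σ (O − E)² / E
  black: (242 − 197)² / 197 = 10.2792
  blue: (318 − 394)² / 394 = 14.6599
  white: (228 − 197)² / 197 = 4.8782
χ² = 10.2792 + 14.6599 + 4.8782 = 29.8173 ≈ 29.817
Degrees of freedom = 3 − 1 = 2; critical value at α = 0.05 is 5.991.
Since 29.817 > 5.991, we reject the null hypothesis — the data do not fit the 1:2:1 ratio.

29.817; not consistent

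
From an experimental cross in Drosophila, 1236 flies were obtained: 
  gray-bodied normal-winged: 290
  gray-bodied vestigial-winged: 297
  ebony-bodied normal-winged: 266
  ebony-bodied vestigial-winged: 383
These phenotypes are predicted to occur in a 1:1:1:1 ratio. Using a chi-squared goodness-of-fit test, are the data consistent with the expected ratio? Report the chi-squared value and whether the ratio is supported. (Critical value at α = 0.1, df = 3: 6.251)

Under the 1:1:1:1 hypothesis (Σ ratio = 4, N = 1236):
  gray-bodied normal-winged: 1236 × 1/4 = 309
  gray-bodied vestigial-winged: 1236 × 1/4 = 309
  ebony-bodied normal-winged: 1236 × 1/4 = 309
  ebony-bodied vestigial-winged: 1236 × 1/4 = 309
χ² = Σ (O − E)² / E
  gray-bodied normal-winged: (290 − 309)² / 309 = 1.1683
  gray-bodied vestigial-winged: (297 − 309)² / 309 = 0.4660
  ebony-bodied normal-winged: (266 − 309)² / 309 = 5.9838
  ebony-bodied vestigial-winged: (383 − 309)² / 309 = 17.7217
χ² = 1.1683 + 0.4660 + 5.9838 + 17.7217 = 25.3398 ≈ 25.340
Degrees of freedom = 4 − 1 = 3; critical value at α = 0.1 is 6.251.
Since 25.340 > 6.251, we reject the null hypothesis — the data do not fit the 1:1:1:1 ratio.

25.340; not consistent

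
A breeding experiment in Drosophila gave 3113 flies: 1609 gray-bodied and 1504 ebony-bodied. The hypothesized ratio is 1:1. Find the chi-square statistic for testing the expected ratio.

Under the 1:1 hypothesis (Σ ratio = 2, N = 3113):
  gray-bodied: 3113 × 1/2 = 1556.5
  ebony-bodied: 3113 × 1/2 = 1556.5
χ² = Σ (O − E)² / E
  gray-bodied: (1609 − 1556.5)² / 1556.5 = 1.7708
  ebony-bodied: (1504 − 1556.5)² / 1556.5 = 1.7708
χ² = 1.7708 + 1.7708 = 3.5416 ≈ 3.542

3.542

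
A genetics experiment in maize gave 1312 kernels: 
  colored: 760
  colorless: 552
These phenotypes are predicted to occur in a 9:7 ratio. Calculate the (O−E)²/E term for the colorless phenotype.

Under the 9:7 hypothesis (Σ ratio = 16, N = 1312):
  colored: 1312 × 9/16 = 738
  colorless: 1312 × 7/16 = 574
Contribution of colorless: (552 − 574)² / 574 = 0.8432

0.843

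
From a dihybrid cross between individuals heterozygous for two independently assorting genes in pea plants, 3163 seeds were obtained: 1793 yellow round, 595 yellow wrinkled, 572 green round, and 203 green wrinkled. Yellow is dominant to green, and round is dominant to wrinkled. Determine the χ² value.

1.004

A dihybrid F₂ with independent assortment and complete dominance at both loci gives a 9:3:3:1 phenotypic ratio.
The 9:3:3:1 ratio has 16 parts, so with N = 3163 the expected counts are:
  yellow round: 3163 × 9/16 = 1779.1875
  yellow wrinkled: 3163 × 3/16 = 593.0625
  green round: 3163 × 3/16 = 593.0625
  green wrinkled: 3163 × 1/16 = 197.6875
χ² = Σ (O − E)² / E
  yellow round: (1793 − 1779.1875)² / 1779.1875 = 0.1072
  yellow wrinkled: (595 − 593.0625)² / 593.0625 = 0.0063
  green round: (572 − 593.0625)² / 593.0625 = 0.7480
  green wrinkled: (203 − 197.6875)² / 197.6875 = 0.1428
χ² = 0.1072 + 0.0063 + 0.7480 + 0.1428 = 1.0043 ≈ 1.004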